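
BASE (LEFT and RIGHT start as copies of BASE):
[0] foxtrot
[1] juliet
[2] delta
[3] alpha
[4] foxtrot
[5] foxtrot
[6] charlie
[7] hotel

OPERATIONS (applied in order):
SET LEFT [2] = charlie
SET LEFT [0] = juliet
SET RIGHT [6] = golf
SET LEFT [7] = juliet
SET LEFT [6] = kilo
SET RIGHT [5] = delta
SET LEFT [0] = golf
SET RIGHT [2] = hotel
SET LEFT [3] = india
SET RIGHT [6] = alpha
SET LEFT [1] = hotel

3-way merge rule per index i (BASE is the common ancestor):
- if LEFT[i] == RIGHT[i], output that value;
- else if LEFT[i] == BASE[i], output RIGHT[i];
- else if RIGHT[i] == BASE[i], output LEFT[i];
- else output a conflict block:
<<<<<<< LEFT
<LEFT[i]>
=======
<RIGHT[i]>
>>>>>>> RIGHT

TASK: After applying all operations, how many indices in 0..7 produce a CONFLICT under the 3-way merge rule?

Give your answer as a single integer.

Answer: 2

Derivation:
Final LEFT:  [golf, hotel, charlie, india, foxtrot, foxtrot, kilo, juliet]
Final RIGHT: [foxtrot, juliet, hotel, alpha, foxtrot, delta, alpha, hotel]
i=0: L=golf, R=foxtrot=BASE -> take LEFT -> golf
i=1: L=hotel, R=juliet=BASE -> take LEFT -> hotel
i=2: BASE=delta L=charlie R=hotel all differ -> CONFLICT
i=3: L=india, R=alpha=BASE -> take LEFT -> india
i=4: L=foxtrot R=foxtrot -> agree -> foxtrot
i=5: L=foxtrot=BASE, R=delta -> take RIGHT -> delta
i=6: BASE=charlie L=kilo R=alpha all differ -> CONFLICT
i=7: L=juliet, R=hotel=BASE -> take LEFT -> juliet
Conflict count: 2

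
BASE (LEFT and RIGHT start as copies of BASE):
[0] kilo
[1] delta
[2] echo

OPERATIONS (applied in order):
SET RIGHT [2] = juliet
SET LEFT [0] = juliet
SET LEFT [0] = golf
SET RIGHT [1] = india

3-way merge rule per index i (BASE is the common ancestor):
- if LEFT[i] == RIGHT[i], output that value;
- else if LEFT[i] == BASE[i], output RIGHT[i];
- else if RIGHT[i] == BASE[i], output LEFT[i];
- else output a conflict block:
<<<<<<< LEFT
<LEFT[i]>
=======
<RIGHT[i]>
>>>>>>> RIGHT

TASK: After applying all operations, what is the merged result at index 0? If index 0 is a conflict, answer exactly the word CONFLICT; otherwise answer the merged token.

Final LEFT:  [golf, delta, echo]
Final RIGHT: [kilo, india, juliet]
i=0: L=golf, R=kilo=BASE -> take LEFT -> golf
i=1: L=delta=BASE, R=india -> take RIGHT -> india
i=2: L=echo=BASE, R=juliet -> take RIGHT -> juliet
Index 0 -> golf

Answer: golf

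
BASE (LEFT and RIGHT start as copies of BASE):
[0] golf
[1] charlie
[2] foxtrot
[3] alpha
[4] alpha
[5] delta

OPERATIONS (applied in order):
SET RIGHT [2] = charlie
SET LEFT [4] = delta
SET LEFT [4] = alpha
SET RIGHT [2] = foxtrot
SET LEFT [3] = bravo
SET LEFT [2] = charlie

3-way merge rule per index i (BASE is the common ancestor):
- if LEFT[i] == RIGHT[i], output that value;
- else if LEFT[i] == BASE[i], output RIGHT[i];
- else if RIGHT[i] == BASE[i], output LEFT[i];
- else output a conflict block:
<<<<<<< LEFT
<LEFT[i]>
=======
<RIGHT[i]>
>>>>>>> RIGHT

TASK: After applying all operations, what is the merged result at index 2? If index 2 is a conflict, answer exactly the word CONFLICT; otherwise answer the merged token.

Answer: charlie

Derivation:
Final LEFT:  [golf, charlie, charlie, bravo, alpha, delta]
Final RIGHT: [golf, charlie, foxtrot, alpha, alpha, delta]
i=0: L=golf R=golf -> agree -> golf
i=1: L=charlie R=charlie -> agree -> charlie
i=2: L=charlie, R=foxtrot=BASE -> take LEFT -> charlie
i=3: L=bravo, R=alpha=BASE -> take LEFT -> bravo
i=4: L=alpha R=alpha -> agree -> alpha
i=5: L=delta R=delta -> agree -> delta
Index 2 -> charlie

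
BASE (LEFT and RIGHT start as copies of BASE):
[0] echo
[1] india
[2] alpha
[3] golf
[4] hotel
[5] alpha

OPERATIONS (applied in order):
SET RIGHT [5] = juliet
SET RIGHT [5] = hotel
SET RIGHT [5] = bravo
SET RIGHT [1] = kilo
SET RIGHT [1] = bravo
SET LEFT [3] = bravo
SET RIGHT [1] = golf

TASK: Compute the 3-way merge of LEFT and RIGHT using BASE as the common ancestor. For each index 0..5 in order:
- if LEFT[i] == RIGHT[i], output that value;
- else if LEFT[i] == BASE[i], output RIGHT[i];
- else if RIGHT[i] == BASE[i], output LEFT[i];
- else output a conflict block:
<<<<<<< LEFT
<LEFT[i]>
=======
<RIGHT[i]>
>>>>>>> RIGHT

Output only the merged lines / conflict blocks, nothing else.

Final LEFT:  [echo, india, alpha, bravo, hotel, alpha]
Final RIGHT: [echo, golf, alpha, golf, hotel, bravo]
i=0: L=echo R=echo -> agree -> echo
i=1: L=india=BASE, R=golf -> take RIGHT -> golf
i=2: L=alpha R=alpha -> agree -> alpha
i=3: L=bravo, R=golf=BASE -> take LEFT -> bravo
i=4: L=hotel R=hotel -> agree -> hotel
i=5: L=alpha=BASE, R=bravo -> take RIGHT -> bravo

Answer: echo
golf
alpha
bravo
hotel
bravo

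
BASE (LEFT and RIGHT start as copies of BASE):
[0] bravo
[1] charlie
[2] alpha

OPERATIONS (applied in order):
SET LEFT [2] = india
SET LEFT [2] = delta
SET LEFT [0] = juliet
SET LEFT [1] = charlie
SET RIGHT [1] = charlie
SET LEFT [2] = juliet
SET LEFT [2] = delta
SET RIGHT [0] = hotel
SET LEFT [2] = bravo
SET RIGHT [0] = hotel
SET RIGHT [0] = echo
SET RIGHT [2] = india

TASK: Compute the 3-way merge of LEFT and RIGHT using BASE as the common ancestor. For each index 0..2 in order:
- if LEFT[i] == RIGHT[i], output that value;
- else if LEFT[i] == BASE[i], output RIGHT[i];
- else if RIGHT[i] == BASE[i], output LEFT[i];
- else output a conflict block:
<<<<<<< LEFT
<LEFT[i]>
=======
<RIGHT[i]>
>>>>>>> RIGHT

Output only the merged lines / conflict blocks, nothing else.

Answer: <<<<<<< LEFT
juliet
=======
echo
>>>>>>> RIGHT
charlie
<<<<<<< LEFT
bravo
=======
india
>>>>>>> RIGHT

Derivation:
Final LEFT:  [juliet, charlie, bravo]
Final RIGHT: [echo, charlie, india]
i=0: BASE=bravo L=juliet R=echo all differ -> CONFLICT
i=1: L=charlie R=charlie -> agree -> charlie
i=2: BASE=alpha L=bravo R=india all differ -> CONFLICT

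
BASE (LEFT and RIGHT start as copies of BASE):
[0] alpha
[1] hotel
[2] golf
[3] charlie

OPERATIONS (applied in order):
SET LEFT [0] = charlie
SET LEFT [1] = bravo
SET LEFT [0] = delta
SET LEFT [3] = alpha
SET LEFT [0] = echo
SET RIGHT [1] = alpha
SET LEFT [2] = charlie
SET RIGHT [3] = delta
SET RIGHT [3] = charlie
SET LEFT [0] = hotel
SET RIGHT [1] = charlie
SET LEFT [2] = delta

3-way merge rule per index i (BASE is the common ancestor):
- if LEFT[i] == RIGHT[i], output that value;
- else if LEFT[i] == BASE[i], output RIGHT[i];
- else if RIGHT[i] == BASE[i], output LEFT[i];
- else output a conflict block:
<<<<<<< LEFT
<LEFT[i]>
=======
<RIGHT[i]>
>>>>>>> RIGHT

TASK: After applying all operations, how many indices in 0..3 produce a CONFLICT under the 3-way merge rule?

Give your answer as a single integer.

Answer: 1

Derivation:
Final LEFT:  [hotel, bravo, delta, alpha]
Final RIGHT: [alpha, charlie, golf, charlie]
i=0: L=hotel, R=alpha=BASE -> take LEFT -> hotel
i=1: BASE=hotel L=bravo R=charlie all differ -> CONFLICT
i=2: L=delta, R=golf=BASE -> take LEFT -> delta
i=3: L=alpha, R=charlie=BASE -> take LEFT -> alpha
Conflict count: 1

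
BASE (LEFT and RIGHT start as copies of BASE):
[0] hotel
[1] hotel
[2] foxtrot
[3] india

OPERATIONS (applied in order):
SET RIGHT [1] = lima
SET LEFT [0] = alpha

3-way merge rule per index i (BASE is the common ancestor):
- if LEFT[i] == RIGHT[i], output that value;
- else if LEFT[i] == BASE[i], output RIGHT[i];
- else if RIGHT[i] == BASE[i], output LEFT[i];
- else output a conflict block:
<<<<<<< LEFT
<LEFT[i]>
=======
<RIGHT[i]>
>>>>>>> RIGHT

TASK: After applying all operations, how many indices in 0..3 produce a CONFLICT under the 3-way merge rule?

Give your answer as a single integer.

Final LEFT:  [alpha, hotel, foxtrot, india]
Final RIGHT: [hotel, lima, foxtrot, india]
i=0: L=alpha, R=hotel=BASE -> take LEFT -> alpha
i=1: L=hotel=BASE, R=lima -> take RIGHT -> lima
i=2: L=foxtrot R=foxtrot -> agree -> foxtrot
i=3: L=india R=india -> agree -> india
Conflict count: 0

Answer: 0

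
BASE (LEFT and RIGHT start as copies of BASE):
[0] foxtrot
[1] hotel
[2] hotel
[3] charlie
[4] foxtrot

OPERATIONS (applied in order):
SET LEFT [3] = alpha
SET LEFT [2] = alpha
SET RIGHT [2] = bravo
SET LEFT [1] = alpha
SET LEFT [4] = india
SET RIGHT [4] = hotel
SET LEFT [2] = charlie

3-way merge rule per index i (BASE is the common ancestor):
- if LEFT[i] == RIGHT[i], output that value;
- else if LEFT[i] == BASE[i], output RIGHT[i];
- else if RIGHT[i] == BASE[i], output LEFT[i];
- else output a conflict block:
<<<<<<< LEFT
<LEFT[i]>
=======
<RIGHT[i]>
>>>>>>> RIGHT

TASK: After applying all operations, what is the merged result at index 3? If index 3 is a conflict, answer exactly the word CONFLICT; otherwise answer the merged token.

Answer: alpha

Derivation:
Final LEFT:  [foxtrot, alpha, charlie, alpha, india]
Final RIGHT: [foxtrot, hotel, bravo, charlie, hotel]
i=0: L=foxtrot R=foxtrot -> agree -> foxtrot
i=1: L=alpha, R=hotel=BASE -> take LEFT -> alpha
i=2: BASE=hotel L=charlie R=bravo all differ -> CONFLICT
i=3: L=alpha, R=charlie=BASE -> take LEFT -> alpha
i=4: BASE=foxtrot L=india R=hotel all differ -> CONFLICT
Index 3 -> alpha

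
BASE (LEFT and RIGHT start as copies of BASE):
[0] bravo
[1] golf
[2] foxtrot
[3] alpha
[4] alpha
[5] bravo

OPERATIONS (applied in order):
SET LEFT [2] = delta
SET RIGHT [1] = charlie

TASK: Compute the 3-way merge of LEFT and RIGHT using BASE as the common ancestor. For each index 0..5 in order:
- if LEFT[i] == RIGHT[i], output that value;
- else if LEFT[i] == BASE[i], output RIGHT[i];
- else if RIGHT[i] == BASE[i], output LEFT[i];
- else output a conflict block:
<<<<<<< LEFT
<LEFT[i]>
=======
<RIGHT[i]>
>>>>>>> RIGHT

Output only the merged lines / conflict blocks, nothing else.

Answer: bravo
charlie
delta
alpha
alpha
bravo

Derivation:
Final LEFT:  [bravo, golf, delta, alpha, alpha, bravo]
Final RIGHT: [bravo, charlie, foxtrot, alpha, alpha, bravo]
i=0: L=bravo R=bravo -> agree -> bravo
i=1: L=golf=BASE, R=charlie -> take RIGHT -> charlie
i=2: L=delta, R=foxtrot=BASE -> take LEFT -> delta
i=3: L=alpha R=alpha -> agree -> alpha
i=4: L=alpha R=alpha -> agree -> alpha
i=5: L=bravo R=bravo -> agree -> bravo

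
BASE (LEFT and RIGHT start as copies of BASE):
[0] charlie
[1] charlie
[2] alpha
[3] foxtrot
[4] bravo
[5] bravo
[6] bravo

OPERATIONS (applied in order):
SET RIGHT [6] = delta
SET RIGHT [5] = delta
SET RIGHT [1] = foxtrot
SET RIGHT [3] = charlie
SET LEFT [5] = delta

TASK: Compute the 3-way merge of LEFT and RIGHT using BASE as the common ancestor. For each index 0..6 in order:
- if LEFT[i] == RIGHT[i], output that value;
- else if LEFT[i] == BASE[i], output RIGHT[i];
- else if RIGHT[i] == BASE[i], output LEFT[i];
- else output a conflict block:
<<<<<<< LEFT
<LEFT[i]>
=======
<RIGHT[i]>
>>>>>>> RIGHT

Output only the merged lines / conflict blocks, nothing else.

Final LEFT:  [charlie, charlie, alpha, foxtrot, bravo, delta, bravo]
Final RIGHT: [charlie, foxtrot, alpha, charlie, bravo, delta, delta]
i=0: L=charlie R=charlie -> agree -> charlie
i=1: L=charlie=BASE, R=foxtrot -> take RIGHT -> foxtrot
i=2: L=alpha R=alpha -> agree -> alpha
i=3: L=foxtrot=BASE, R=charlie -> take RIGHT -> charlie
i=4: L=bravo R=bravo -> agree -> bravo
i=5: L=delta R=delta -> agree -> delta
i=6: L=bravo=BASE, R=delta -> take RIGHT -> delta

Answer: charlie
foxtrot
alpha
charlie
bravo
delta
delta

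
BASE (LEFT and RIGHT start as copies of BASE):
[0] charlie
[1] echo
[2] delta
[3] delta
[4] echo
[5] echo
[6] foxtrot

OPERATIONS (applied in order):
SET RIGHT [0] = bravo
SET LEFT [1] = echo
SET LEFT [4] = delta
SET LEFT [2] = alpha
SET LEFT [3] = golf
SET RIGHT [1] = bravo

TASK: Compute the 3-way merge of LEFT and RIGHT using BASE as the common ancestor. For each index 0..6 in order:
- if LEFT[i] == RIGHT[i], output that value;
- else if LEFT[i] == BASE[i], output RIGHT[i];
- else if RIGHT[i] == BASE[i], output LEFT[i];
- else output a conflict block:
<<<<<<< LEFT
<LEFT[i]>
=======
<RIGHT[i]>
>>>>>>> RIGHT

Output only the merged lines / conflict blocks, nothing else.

Answer: bravo
bravo
alpha
golf
delta
echo
foxtrot

Derivation:
Final LEFT:  [charlie, echo, alpha, golf, delta, echo, foxtrot]
Final RIGHT: [bravo, bravo, delta, delta, echo, echo, foxtrot]
i=0: L=charlie=BASE, R=bravo -> take RIGHT -> bravo
i=1: L=echo=BASE, R=bravo -> take RIGHT -> bravo
i=2: L=alpha, R=delta=BASE -> take LEFT -> alpha
i=3: L=golf, R=delta=BASE -> take LEFT -> golf
i=4: L=delta, R=echo=BASE -> take LEFT -> delta
i=5: L=echo R=echo -> agree -> echo
i=6: L=foxtrot R=foxtrot -> agree -> foxtrot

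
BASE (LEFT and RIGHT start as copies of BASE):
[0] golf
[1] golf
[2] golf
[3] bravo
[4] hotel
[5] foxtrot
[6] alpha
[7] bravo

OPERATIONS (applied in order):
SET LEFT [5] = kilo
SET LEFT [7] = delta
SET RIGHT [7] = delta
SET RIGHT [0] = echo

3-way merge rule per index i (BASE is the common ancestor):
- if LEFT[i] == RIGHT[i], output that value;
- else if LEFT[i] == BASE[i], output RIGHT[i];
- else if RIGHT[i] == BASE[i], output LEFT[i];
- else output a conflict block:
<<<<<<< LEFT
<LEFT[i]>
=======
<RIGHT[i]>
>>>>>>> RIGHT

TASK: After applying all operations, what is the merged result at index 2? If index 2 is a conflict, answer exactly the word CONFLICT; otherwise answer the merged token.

Answer: golf

Derivation:
Final LEFT:  [golf, golf, golf, bravo, hotel, kilo, alpha, delta]
Final RIGHT: [echo, golf, golf, bravo, hotel, foxtrot, alpha, delta]
i=0: L=golf=BASE, R=echo -> take RIGHT -> echo
i=1: L=golf R=golf -> agree -> golf
i=2: L=golf R=golf -> agree -> golf
i=3: L=bravo R=bravo -> agree -> bravo
i=4: L=hotel R=hotel -> agree -> hotel
i=5: L=kilo, R=foxtrot=BASE -> take LEFT -> kilo
i=6: L=alpha R=alpha -> agree -> alpha
i=7: L=delta R=delta -> agree -> delta
Index 2 -> golf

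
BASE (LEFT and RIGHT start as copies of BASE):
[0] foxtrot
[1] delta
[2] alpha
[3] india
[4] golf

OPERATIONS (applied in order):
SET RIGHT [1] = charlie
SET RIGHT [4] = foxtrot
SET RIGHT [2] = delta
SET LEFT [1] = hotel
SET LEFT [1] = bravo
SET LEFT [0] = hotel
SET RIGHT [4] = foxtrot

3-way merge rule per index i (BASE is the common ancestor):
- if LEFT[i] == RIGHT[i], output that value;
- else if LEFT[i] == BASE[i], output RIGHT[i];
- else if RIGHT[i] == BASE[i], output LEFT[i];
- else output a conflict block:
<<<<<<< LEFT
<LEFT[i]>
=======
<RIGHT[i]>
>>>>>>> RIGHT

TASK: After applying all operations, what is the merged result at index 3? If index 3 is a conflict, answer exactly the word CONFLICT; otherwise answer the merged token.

Answer: india

Derivation:
Final LEFT:  [hotel, bravo, alpha, india, golf]
Final RIGHT: [foxtrot, charlie, delta, india, foxtrot]
i=0: L=hotel, R=foxtrot=BASE -> take LEFT -> hotel
i=1: BASE=delta L=bravo R=charlie all differ -> CONFLICT
i=2: L=alpha=BASE, R=delta -> take RIGHT -> delta
i=3: L=india R=india -> agree -> india
i=4: L=golf=BASE, R=foxtrot -> take RIGHT -> foxtrot
Index 3 -> india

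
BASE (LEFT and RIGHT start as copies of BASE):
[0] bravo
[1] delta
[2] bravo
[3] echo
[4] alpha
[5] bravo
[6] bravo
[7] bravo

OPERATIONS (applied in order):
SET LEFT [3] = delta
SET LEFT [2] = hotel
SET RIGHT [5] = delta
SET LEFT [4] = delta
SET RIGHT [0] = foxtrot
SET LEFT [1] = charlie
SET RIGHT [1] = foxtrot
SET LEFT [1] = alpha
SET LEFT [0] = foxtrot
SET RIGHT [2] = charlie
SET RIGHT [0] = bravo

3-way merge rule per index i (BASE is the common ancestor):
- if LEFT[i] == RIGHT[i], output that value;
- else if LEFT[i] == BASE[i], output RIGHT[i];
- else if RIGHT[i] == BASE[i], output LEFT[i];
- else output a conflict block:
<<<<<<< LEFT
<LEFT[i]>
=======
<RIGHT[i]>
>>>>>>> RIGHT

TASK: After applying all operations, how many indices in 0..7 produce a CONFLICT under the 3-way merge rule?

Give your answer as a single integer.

Final LEFT:  [foxtrot, alpha, hotel, delta, delta, bravo, bravo, bravo]
Final RIGHT: [bravo, foxtrot, charlie, echo, alpha, delta, bravo, bravo]
i=0: L=foxtrot, R=bravo=BASE -> take LEFT -> foxtrot
i=1: BASE=delta L=alpha R=foxtrot all differ -> CONFLICT
i=2: BASE=bravo L=hotel R=charlie all differ -> CONFLICT
i=3: L=delta, R=echo=BASE -> take LEFT -> delta
i=4: L=delta, R=alpha=BASE -> take LEFT -> delta
i=5: L=bravo=BASE, R=delta -> take RIGHT -> delta
i=6: L=bravo R=bravo -> agree -> bravo
i=7: L=bravo R=bravo -> agree -> bravo
Conflict count: 2

Answer: 2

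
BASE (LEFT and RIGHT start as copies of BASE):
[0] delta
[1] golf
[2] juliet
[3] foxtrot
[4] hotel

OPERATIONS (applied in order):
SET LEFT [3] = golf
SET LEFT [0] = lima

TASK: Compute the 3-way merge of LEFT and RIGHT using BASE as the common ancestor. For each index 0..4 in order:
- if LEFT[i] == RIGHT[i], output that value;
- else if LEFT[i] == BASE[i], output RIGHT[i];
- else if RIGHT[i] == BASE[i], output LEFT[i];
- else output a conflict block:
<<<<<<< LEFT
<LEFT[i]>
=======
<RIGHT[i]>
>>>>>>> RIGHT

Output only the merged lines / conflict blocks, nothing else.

Answer: lima
golf
juliet
golf
hotel

Derivation:
Final LEFT:  [lima, golf, juliet, golf, hotel]
Final RIGHT: [delta, golf, juliet, foxtrot, hotel]
i=0: L=lima, R=delta=BASE -> take LEFT -> lima
i=1: L=golf R=golf -> agree -> golf
i=2: L=juliet R=juliet -> agree -> juliet
i=3: L=golf, R=foxtrot=BASE -> take LEFT -> golf
i=4: L=hotel R=hotel -> agree -> hotel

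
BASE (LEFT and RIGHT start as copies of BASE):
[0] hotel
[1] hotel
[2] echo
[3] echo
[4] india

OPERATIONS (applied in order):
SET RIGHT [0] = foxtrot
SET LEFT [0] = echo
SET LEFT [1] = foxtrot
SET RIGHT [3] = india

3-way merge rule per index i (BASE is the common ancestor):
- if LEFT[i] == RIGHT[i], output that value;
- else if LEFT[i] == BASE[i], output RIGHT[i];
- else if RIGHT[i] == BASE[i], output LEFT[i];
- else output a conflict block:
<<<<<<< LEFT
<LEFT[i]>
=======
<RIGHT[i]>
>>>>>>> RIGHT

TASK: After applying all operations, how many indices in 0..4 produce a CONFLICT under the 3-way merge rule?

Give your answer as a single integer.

Final LEFT:  [echo, foxtrot, echo, echo, india]
Final RIGHT: [foxtrot, hotel, echo, india, india]
i=0: BASE=hotel L=echo R=foxtrot all differ -> CONFLICT
i=1: L=foxtrot, R=hotel=BASE -> take LEFT -> foxtrot
i=2: L=echo R=echo -> agree -> echo
i=3: L=echo=BASE, R=india -> take RIGHT -> india
i=4: L=india R=india -> agree -> india
Conflict count: 1

Answer: 1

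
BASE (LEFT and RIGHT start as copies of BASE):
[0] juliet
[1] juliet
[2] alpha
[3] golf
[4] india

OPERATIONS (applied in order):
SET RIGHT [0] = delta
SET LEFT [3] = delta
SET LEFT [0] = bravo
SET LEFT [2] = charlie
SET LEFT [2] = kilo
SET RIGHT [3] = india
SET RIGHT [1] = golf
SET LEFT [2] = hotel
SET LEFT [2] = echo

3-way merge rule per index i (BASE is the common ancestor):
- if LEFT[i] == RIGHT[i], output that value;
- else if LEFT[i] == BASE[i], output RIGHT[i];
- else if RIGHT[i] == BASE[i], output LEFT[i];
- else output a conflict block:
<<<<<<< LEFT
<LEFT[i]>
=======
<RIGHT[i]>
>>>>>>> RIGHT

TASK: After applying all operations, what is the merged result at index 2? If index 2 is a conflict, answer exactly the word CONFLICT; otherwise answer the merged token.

Final LEFT:  [bravo, juliet, echo, delta, india]
Final RIGHT: [delta, golf, alpha, india, india]
i=0: BASE=juliet L=bravo R=delta all differ -> CONFLICT
i=1: L=juliet=BASE, R=golf -> take RIGHT -> golf
i=2: L=echo, R=alpha=BASE -> take LEFT -> echo
i=3: BASE=golf L=delta R=india all differ -> CONFLICT
i=4: L=india R=india -> agree -> india
Index 2 -> echo

Answer: echo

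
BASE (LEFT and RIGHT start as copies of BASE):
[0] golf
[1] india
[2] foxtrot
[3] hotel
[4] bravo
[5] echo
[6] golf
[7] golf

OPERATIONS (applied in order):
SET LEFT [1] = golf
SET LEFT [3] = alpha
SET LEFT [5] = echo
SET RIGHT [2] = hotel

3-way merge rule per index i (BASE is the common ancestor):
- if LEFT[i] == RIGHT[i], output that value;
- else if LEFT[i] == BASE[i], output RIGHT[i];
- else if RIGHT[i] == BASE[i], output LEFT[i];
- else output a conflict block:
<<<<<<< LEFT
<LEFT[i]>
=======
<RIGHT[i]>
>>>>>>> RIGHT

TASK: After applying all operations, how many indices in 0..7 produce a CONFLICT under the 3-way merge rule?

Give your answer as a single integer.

Final LEFT:  [golf, golf, foxtrot, alpha, bravo, echo, golf, golf]
Final RIGHT: [golf, india, hotel, hotel, bravo, echo, golf, golf]
i=0: L=golf R=golf -> agree -> golf
i=1: L=golf, R=india=BASE -> take LEFT -> golf
i=2: L=foxtrot=BASE, R=hotel -> take RIGHT -> hotel
i=3: L=alpha, R=hotel=BASE -> take LEFT -> alpha
i=4: L=bravo R=bravo -> agree -> bravo
i=5: L=echo R=echo -> agree -> echo
i=6: L=golf R=golf -> agree -> golf
i=7: L=golf R=golf -> agree -> golf
Conflict count: 0

Answer: 0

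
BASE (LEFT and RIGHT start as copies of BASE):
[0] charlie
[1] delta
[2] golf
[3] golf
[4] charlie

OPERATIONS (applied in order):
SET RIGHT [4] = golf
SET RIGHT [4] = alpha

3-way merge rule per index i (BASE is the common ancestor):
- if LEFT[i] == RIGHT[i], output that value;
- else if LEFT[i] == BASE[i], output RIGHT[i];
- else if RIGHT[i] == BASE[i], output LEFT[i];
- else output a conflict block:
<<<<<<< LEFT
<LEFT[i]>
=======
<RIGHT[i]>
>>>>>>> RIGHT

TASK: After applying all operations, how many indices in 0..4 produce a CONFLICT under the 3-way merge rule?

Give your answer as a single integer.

Answer: 0

Derivation:
Final LEFT:  [charlie, delta, golf, golf, charlie]
Final RIGHT: [charlie, delta, golf, golf, alpha]
i=0: L=charlie R=charlie -> agree -> charlie
i=1: L=delta R=delta -> agree -> delta
i=2: L=golf R=golf -> agree -> golf
i=3: L=golf R=golf -> agree -> golf
i=4: L=charlie=BASE, R=alpha -> take RIGHT -> alpha
Conflict count: 0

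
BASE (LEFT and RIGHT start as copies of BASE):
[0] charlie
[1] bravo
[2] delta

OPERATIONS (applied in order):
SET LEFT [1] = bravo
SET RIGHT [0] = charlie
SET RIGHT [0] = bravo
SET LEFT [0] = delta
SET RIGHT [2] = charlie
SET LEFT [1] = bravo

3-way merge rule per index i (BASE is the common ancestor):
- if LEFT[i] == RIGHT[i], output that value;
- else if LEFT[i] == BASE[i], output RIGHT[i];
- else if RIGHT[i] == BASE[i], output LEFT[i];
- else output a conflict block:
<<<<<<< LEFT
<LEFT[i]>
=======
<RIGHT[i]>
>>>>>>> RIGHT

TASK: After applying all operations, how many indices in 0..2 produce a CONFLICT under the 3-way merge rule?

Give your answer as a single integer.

Final LEFT:  [delta, bravo, delta]
Final RIGHT: [bravo, bravo, charlie]
i=0: BASE=charlie L=delta R=bravo all differ -> CONFLICT
i=1: L=bravo R=bravo -> agree -> bravo
i=2: L=delta=BASE, R=charlie -> take RIGHT -> charlie
Conflict count: 1

Answer: 1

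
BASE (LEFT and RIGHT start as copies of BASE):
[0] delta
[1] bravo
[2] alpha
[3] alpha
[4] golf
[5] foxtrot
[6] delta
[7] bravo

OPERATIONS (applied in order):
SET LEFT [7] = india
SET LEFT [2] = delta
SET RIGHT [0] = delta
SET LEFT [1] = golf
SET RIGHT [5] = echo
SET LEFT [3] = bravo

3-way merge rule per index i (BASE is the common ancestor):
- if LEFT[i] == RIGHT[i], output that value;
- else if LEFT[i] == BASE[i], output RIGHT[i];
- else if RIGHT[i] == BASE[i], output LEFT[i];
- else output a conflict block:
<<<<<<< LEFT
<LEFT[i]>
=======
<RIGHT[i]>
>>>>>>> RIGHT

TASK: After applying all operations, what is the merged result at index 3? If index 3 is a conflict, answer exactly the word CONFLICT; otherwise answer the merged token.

Final LEFT:  [delta, golf, delta, bravo, golf, foxtrot, delta, india]
Final RIGHT: [delta, bravo, alpha, alpha, golf, echo, delta, bravo]
i=0: L=delta R=delta -> agree -> delta
i=1: L=golf, R=bravo=BASE -> take LEFT -> golf
i=2: L=delta, R=alpha=BASE -> take LEFT -> delta
i=3: L=bravo, R=alpha=BASE -> take LEFT -> bravo
i=4: L=golf R=golf -> agree -> golf
i=5: L=foxtrot=BASE, R=echo -> take RIGHT -> echo
i=6: L=delta R=delta -> agree -> delta
i=7: L=india, R=bravo=BASE -> take LEFT -> india
Index 3 -> bravo

Answer: bravo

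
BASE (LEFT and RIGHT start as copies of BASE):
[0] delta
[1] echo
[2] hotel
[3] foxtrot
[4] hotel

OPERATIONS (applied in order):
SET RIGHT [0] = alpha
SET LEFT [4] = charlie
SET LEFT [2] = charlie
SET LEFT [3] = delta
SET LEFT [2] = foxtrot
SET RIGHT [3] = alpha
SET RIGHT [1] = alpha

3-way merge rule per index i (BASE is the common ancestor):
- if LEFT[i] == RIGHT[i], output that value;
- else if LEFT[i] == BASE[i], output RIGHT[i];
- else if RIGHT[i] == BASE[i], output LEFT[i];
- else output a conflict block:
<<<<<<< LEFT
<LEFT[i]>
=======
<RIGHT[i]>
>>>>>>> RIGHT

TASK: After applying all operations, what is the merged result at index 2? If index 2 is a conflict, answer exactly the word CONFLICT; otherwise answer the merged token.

Final LEFT:  [delta, echo, foxtrot, delta, charlie]
Final RIGHT: [alpha, alpha, hotel, alpha, hotel]
i=0: L=delta=BASE, R=alpha -> take RIGHT -> alpha
i=1: L=echo=BASE, R=alpha -> take RIGHT -> alpha
i=2: L=foxtrot, R=hotel=BASE -> take LEFT -> foxtrot
i=3: BASE=foxtrot L=delta R=alpha all differ -> CONFLICT
i=4: L=charlie, R=hotel=BASE -> take LEFT -> charlie
Index 2 -> foxtrot

Answer: foxtrot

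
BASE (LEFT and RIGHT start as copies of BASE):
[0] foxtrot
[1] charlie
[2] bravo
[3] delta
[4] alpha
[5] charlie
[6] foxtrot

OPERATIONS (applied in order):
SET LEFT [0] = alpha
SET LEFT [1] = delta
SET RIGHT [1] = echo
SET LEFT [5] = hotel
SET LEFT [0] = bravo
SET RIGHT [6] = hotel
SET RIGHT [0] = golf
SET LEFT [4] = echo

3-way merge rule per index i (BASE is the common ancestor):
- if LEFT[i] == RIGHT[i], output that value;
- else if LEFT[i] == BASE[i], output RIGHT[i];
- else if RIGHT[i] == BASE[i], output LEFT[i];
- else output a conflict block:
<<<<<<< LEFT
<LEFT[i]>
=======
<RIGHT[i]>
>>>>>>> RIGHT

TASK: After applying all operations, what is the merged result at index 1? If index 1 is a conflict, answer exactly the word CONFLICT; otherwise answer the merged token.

Answer: CONFLICT

Derivation:
Final LEFT:  [bravo, delta, bravo, delta, echo, hotel, foxtrot]
Final RIGHT: [golf, echo, bravo, delta, alpha, charlie, hotel]
i=0: BASE=foxtrot L=bravo R=golf all differ -> CONFLICT
i=1: BASE=charlie L=delta R=echo all differ -> CONFLICT
i=2: L=bravo R=bravo -> agree -> bravo
i=3: L=delta R=delta -> agree -> delta
i=4: L=echo, R=alpha=BASE -> take LEFT -> echo
i=5: L=hotel, R=charlie=BASE -> take LEFT -> hotel
i=6: L=foxtrot=BASE, R=hotel -> take RIGHT -> hotel
Index 1 -> CONFLICT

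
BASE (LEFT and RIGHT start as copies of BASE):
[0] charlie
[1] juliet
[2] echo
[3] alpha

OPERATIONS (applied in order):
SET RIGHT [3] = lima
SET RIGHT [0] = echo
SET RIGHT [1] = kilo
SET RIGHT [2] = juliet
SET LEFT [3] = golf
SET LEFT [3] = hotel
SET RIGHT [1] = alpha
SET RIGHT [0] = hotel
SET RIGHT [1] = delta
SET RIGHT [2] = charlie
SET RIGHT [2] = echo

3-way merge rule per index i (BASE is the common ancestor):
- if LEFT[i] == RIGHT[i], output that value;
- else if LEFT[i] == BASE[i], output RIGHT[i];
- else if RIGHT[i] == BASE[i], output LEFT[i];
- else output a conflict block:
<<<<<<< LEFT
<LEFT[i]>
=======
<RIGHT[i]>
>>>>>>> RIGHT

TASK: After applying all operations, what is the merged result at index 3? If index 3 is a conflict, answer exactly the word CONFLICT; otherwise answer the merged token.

Final LEFT:  [charlie, juliet, echo, hotel]
Final RIGHT: [hotel, delta, echo, lima]
i=0: L=charlie=BASE, R=hotel -> take RIGHT -> hotel
i=1: L=juliet=BASE, R=delta -> take RIGHT -> delta
i=2: L=echo R=echo -> agree -> echo
i=3: BASE=alpha L=hotel R=lima all differ -> CONFLICT
Index 3 -> CONFLICT

Answer: CONFLICT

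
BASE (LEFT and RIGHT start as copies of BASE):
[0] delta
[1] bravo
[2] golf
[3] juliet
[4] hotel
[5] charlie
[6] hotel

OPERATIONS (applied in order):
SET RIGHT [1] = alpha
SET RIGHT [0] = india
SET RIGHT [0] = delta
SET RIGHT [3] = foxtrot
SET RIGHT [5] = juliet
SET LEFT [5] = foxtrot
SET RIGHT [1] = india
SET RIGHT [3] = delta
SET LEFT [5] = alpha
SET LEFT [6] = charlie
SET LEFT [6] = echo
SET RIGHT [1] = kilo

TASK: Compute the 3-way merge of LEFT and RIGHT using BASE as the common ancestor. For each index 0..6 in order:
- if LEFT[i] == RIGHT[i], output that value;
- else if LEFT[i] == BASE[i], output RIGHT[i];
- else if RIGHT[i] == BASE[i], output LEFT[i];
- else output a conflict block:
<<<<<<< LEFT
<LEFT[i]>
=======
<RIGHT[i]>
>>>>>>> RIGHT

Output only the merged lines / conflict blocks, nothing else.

Final LEFT:  [delta, bravo, golf, juliet, hotel, alpha, echo]
Final RIGHT: [delta, kilo, golf, delta, hotel, juliet, hotel]
i=0: L=delta R=delta -> agree -> delta
i=1: L=bravo=BASE, R=kilo -> take RIGHT -> kilo
i=2: L=golf R=golf -> agree -> golf
i=3: L=juliet=BASE, R=delta -> take RIGHT -> delta
i=4: L=hotel R=hotel -> agree -> hotel
i=5: BASE=charlie L=alpha R=juliet all differ -> CONFLICT
i=6: L=echo, R=hotel=BASE -> take LEFT -> echo

Answer: delta
kilo
golf
delta
hotel
<<<<<<< LEFT
alpha
=======
juliet
>>>>>>> RIGHT
echo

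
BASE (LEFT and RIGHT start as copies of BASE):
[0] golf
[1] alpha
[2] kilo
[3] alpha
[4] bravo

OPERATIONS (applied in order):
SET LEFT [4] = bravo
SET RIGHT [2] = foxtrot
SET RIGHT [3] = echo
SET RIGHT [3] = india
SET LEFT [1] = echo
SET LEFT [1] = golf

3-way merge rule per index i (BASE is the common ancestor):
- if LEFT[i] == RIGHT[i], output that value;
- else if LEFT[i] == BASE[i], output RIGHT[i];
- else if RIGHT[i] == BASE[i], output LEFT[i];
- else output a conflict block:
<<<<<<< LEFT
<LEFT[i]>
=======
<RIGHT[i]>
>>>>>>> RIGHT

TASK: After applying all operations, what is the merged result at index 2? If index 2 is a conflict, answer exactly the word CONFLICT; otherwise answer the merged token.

Final LEFT:  [golf, golf, kilo, alpha, bravo]
Final RIGHT: [golf, alpha, foxtrot, india, bravo]
i=0: L=golf R=golf -> agree -> golf
i=1: L=golf, R=alpha=BASE -> take LEFT -> golf
i=2: L=kilo=BASE, R=foxtrot -> take RIGHT -> foxtrot
i=3: L=alpha=BASE, R=india -> take RIGHT -> india
i=4: L=bravo R=bravo -> agree -> bravo
Index 2 -> foxtrot

Answer: foxtrot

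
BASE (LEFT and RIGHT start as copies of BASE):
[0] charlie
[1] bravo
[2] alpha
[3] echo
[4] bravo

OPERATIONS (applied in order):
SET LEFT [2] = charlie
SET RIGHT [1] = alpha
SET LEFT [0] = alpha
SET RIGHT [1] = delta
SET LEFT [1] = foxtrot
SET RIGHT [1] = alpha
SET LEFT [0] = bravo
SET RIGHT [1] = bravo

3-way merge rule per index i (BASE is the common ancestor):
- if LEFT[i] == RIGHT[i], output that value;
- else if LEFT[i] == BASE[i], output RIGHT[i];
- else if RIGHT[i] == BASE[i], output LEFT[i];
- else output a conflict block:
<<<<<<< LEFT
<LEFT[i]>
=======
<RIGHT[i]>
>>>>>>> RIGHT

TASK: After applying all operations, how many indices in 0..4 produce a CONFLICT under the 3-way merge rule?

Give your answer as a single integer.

Answer: 0

Derivation:
Final LEFT:  [bravo, foxtrot, charlie, echo, bravo]
Final RIGHT: [charlie, bravo, alpha, echo, bravo]
i=0: L=bravo, R=charlie=BASE -> take LEFT -> bravo
i=1: L=foxtrot, R=bravo=BASE -> take LEFT -> foxtrot
i=2: L=charlie, R=alpha=BASE -> take LEFT -> charlie
i=3: L=echo R=echo -> agree -> echo
i=4: L=bravo R=bravo -> agree -> bravo
Conflict count: 0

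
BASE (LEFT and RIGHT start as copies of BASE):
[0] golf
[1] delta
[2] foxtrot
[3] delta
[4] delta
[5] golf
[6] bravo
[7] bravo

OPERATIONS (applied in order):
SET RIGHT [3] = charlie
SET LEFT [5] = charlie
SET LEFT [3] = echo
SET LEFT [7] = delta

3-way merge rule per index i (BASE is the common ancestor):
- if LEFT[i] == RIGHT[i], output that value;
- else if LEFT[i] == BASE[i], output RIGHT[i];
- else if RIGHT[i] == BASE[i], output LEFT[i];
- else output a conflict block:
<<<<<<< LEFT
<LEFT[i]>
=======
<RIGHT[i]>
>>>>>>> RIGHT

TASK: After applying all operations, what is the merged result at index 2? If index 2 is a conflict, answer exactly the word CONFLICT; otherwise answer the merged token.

Final LEFT:  [golf, delta, foxtrot, echo, delta, charlie, bravo, delta]
Final RIGHT: [golf, delta, foxtrot, charlie, delta, golf, bravo, bravo]
i=0: L=golf R=golf -> agree -> golf
i=1: L=delta R=delta -> agree -> delta
i=2: L=foxtrot R=foxtrot -> agree -> foxtrot
i=3: BASE=delta L=echo R=charlie all differ -> CONFLICT
i=4: L=delta R=delta -> agree -> delta
i=5: L=charlie, R=golf=BASE -> take LEFT -> charlie
i=6: L=bravo R=bravo -> agree -> bravo
i=7: L=delta, R=bravo=BASE -> take LEFT -> delta
Index 2 -> foxtrot

Answer: foxtrot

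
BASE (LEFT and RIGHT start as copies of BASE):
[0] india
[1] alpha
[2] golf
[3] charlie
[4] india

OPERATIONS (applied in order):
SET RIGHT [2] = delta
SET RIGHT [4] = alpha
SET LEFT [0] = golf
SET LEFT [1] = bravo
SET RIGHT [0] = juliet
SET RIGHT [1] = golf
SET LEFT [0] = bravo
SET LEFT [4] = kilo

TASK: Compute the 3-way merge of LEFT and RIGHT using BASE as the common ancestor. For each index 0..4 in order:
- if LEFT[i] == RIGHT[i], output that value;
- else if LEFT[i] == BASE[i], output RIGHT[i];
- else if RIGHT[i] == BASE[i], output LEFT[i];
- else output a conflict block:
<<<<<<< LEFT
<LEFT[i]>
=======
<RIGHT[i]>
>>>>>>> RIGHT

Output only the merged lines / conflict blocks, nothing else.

Final LEFT:  [bravo, bravo, golf, charlie, kilo]
Final RIGHT: [juliet, golf, delta, charlie, alpha]
i=0: BASE=india L=bravo R=juliet all differ -> CONFLICT
i=1: BASE=alpha L=bravo R=golf all differ -> CONFLICT
i=2: L=golf=BASE, R=delta -> take RIGHT -> delta
i=3: L=charlie R=charlie -> agree -> charlie
i=4: BASE=india L=kilo R=alpha all differ -> CONFLICT

Answer: <<<<<<< LEFT
bravo
=======
juliet
>>>>>>> RIGHT
<<<<<<< LEFT
bravo
=======
golf
>>>>>>> RIGHT
delta
charlie
<<<<<<< LEFT
kilo
=======
alpha
>>>>>>> RIGHT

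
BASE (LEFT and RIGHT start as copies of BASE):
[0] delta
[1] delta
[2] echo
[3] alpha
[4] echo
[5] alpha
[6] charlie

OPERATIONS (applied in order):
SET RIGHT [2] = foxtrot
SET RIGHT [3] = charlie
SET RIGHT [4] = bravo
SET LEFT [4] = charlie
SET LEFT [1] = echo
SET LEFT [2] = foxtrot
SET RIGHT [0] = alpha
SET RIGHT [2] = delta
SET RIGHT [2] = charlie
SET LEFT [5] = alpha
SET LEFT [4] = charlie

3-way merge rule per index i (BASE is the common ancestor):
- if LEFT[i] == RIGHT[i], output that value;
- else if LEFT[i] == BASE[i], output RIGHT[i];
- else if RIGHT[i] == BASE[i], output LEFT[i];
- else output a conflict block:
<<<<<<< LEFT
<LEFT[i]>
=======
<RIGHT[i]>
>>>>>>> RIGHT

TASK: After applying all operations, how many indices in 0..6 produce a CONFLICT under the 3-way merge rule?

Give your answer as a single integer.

Answer: 2

Derivation:
Final LEFT:  [delta, echo, foxtrot, alpha, charlie, alpha, charlie]
Final RIGHT: [alpha, delta, charlie, charlie, bravo, alpha, charlie]
i=0: L=delta=BASE, R=alpha -> take RIGHT -> alpha
i=1: L=echo, R=delta=BASE -> take LEFT -> echo
i=2: BASE=echo L=foxtrot R=charlie all differ -> CONFLICT
i=3: L=alpha=BASE, R=charlie -> take RIGHT -> charlie
i=4: BASE=echo L=charlie R=bravo all differ -> CONFLICT
i=5: L=alpha R=alpha -> agree -> alpha
i=6: L=charlie R=charlie -> agree -> charlie
Conflict count: 2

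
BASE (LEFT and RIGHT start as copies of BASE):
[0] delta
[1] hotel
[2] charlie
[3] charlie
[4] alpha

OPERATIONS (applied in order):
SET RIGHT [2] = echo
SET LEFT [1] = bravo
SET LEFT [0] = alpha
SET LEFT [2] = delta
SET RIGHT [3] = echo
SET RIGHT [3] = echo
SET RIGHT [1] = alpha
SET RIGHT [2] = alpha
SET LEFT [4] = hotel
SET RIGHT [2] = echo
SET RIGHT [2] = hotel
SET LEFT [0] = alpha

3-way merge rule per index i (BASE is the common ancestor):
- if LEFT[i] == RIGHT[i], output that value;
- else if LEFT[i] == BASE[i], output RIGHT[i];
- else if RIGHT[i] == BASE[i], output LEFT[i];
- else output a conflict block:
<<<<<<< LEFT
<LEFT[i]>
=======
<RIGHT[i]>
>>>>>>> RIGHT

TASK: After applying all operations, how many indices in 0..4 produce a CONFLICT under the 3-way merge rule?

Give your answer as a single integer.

Final LEFT:  [alpha, bravo, delta, charlie, hotel]
Final RIGHT: [delta, alpha, hotel, echo, alpha]
i=0: L=alpha, R=delta=BASE -> take LEFT -> alpha
i=1: BASE=hotel L=bravo R=alpha all differ -> CONFLICT
i=2: BASE=charlie L=delta R=hotel all differ -> CONFLICT
i=3: L=charlie=BASE, R=echo -> take RIGHT -> echo
i=4: L=hotel, R=alpha=BASE -> take LEFT -> hotel
Conflict count: 2

Answer: 2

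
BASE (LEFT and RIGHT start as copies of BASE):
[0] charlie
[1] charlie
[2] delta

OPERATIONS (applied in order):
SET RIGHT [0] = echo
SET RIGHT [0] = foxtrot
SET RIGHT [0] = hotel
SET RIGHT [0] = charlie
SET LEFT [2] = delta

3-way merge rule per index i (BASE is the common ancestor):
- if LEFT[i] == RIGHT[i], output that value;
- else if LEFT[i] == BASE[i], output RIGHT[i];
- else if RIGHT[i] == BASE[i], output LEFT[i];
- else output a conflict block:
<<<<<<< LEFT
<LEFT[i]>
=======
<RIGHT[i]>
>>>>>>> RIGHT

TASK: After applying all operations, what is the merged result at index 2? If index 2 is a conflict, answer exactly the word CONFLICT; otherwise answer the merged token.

Answer: delta

Derivation:
Final LEFT:  [charlie, charlie, delta]
Final RIGHT: [charlie, charlie, delta]
i=0: L=charlie R=charlie -> agree -> charlie
i=1: L=charlie R=charlie -> agree -> charlie
i=2: L=delta R=delta -> agree -> delta
Index 2 -> delta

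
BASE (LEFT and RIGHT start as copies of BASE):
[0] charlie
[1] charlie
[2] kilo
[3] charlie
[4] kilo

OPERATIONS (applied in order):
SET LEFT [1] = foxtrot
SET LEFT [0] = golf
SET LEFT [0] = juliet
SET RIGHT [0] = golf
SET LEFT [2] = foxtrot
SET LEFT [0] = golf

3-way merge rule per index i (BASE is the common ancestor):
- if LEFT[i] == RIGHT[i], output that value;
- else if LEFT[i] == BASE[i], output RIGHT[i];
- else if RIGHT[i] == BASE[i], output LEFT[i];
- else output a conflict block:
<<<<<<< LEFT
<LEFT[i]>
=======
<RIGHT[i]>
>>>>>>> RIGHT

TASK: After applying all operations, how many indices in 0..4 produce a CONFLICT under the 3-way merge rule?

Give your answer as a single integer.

Final LEFT:  [golf, foxtrot, foxtrot, charlie, kilo]
Final RIGHT: [golf, charlie, kilo, charlie, kilo]
i=0: L=golf R=golf -> agree -> golf
i=1: L=foxtrot, R=charlie=BASE -> take LEFT -> foxtrot
i=2: L=foxtrot, R=kilo=BASE -> take LEFT -> foxtrot
i=3: L=charlie R=charlie -> agree -> charlie
i=4: L=kilo R=kilo -> agree -> kilo
Conflict count: 0

Answer: 0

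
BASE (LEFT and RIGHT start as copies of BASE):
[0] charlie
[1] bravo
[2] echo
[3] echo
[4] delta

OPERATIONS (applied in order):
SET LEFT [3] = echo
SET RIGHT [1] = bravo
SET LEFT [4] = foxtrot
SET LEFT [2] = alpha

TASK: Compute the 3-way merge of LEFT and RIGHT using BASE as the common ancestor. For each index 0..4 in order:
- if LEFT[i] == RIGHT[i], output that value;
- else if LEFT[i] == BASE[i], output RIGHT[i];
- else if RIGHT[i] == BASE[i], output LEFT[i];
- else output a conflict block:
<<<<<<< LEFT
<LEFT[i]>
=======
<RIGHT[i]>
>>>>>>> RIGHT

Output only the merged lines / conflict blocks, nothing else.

Answer: charlie
bravo
alpha
echo
foxtrot

Derivation:
Final LEFT:  [charlie, bravo, alpha, echo, foxtrot]
Final RIGHT: [charlie, bravo, echo, echo, delta]
i=0: L=charlie R=charlie -> agree -> charlie
i=1: L=bravo R=bravo -> agree -> bravo
i=2: L=alpha, R=echo=BASE -> take LEFT -> alpha
i=3: L=echo R=echo -> agree -> echo
i=4: L=foxtrot, R=delta=BASE -> take LEFT -> foxtrot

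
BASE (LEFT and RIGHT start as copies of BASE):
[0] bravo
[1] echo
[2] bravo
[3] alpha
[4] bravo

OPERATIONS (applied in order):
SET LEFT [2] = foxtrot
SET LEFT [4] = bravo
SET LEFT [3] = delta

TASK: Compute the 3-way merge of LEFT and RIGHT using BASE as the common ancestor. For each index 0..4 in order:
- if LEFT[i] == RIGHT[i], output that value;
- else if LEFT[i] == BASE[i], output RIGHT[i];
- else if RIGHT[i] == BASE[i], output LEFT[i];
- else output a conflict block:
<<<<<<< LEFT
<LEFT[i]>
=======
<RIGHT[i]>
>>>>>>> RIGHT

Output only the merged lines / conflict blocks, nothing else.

Answer: bravo
echo
foxtrot
delta
bravo

Derivation:
Final LEFT:  [bravo, echo, foxtrot, delta, bravo]
Final RIGHT: [bravo, echo, bravo, alpha, bravo]
i=0: L=bravo R=bravo -> agree -> bravo
i=1: L=echo R=echo -> agree -> echo
i=2: L=foxtrot, R=bravo=BASE -> take LEFT -> foxtrot
i=3: L=delta, R=alpha=BASE -> take LEFT -> delta
i=4: L=bravo R=bravo -> agree -> bravo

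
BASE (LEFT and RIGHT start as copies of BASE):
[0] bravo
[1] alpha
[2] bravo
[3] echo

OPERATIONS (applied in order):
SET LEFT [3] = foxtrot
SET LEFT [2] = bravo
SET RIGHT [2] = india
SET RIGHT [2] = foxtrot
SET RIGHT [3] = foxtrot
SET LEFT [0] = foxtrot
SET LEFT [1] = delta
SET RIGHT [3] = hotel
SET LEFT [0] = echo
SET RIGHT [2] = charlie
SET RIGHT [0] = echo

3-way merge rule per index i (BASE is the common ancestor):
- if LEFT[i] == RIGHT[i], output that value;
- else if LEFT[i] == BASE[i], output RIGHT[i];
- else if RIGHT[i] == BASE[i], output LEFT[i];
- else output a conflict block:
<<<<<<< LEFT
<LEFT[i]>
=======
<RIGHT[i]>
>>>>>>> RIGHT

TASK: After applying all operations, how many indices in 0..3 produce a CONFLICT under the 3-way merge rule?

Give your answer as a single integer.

Answer: 1

Derivation:
Final LEFT:  [echo, delta, bravo, foxtrot]
Final RIGHT: [echo, alpha, charlie, hotel]
i=0: L=echo R=echo -> agree -> echo
i=1: L=delta, R=alpha=BASE -> take LEFT -> delta
i=2: L=bravo=BASE, R=charlie -> take RIGHT -> charlie
i=3: BASE=echo L=foxtrot R=hotel all differ -> CONFLICT
Conflict count: 1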